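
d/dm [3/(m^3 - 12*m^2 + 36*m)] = 9*(2 - m)/(m^2*(m^3 - 18*m^2 + 108*m - 216))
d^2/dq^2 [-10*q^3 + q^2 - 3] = 2 - 60*q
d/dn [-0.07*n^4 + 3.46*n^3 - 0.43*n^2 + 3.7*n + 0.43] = -0.28*n^3 + 10.38*n^2 - 0.86*n + 3.7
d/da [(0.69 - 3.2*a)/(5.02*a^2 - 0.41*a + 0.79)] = (16.064*a^2 - 6.9276*a - 2.2451)/(25.2004*a^4 - 4.1164*a^3 + 8.0997*a^2 - 0.6478*a + 0.6241)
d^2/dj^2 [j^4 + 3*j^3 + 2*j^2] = 12*j^2 + 18*j + 4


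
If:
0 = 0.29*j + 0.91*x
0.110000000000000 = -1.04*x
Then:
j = 0.33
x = -0.11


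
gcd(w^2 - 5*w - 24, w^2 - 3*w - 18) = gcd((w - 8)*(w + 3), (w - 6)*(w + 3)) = w + 3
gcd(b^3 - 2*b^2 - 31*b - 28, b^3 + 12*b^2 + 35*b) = 1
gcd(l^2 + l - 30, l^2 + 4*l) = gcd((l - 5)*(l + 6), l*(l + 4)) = 1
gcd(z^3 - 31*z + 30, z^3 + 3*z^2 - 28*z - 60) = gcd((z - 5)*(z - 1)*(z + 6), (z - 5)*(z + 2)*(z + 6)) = z^2 + z - 30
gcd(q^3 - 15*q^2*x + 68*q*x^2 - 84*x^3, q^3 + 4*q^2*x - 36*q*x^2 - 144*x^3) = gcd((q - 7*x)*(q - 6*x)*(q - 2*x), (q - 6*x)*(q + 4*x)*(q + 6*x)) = -q + 6*x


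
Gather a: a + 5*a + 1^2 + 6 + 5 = 6*a + 12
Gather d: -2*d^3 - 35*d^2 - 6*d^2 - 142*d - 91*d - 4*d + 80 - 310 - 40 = -2*d^3 - 41*d^2 - 237*d - 270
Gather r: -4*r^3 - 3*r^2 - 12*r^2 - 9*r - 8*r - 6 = -4*r^3 - 15*r^2 - 17*r - 6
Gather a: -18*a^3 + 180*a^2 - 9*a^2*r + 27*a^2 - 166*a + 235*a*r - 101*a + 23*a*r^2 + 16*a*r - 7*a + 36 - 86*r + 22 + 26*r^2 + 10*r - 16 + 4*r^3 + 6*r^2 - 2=-18*a^3 + a^2*(207 - 9*r) + a*(23*r^2 + 251*r - 274) + 4*r^3 + 32*r^2 - 76*r + 40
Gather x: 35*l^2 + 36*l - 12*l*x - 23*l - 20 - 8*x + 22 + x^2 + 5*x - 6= 35*l^2 + 13*l + x^2 + x*(-12*l - 3) - 4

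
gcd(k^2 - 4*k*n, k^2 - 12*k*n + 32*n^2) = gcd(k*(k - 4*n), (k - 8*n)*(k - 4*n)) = k - 4*n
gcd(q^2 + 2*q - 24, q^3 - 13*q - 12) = q - 4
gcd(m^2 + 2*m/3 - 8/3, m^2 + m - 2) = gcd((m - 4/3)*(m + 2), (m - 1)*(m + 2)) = m + 2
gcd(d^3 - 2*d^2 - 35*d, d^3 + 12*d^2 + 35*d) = d^2 + 5*d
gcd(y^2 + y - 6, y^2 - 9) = y + 3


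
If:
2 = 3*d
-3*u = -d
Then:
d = 2/3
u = 2/9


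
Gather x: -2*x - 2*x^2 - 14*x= -2*x^2 - 16*x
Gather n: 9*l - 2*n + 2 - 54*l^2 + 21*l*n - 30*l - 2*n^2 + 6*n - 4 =-54*l^2 - 21*l - 2*n^2 + n*(21*l + 4) - 2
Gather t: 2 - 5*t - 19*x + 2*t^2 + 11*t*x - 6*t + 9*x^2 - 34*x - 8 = 2*t^2 + t*(11*x - 11) + 9*x^2 - 53*x - 6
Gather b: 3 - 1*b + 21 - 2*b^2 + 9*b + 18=-2*b^2 + 8*b + 42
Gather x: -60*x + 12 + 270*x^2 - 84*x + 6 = 270*x^2 - 144*x + 18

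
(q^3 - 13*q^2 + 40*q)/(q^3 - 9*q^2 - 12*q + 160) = q/(q + 4)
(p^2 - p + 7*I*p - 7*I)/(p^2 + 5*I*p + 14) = (p - 1)/(p - 2*I)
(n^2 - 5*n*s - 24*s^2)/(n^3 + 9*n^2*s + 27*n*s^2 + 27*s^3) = (n - 8*s)/(n^2 + 6*n*s + 9*s^2)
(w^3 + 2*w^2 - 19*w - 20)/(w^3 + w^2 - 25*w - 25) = (w - 4)/(w - 5)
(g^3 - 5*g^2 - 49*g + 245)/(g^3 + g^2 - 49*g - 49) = (g - 5)/(g + 1)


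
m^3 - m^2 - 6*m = m*(m - 3)*(m + 2)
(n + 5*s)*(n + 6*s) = n^2 + 11*n*s + 30*s^2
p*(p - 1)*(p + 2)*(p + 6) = p^4 + 7*p^3 + 4*p^2 - 12*p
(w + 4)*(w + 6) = w^2 + 10*w + 24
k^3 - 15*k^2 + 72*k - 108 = (k - 6)^2*(k - 3)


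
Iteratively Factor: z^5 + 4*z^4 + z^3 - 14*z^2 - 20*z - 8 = (z + 2)*(z^4 + 2*z^3 - 3*z^2 - 8*z - 4) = (z + 1)*(z + 2)*(z^3 + z^2 - 4*z - 4) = (z - 2)*(z + 1)*(z + 2)*(z^2 + 3*z + 2) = (z - 2)*(z + 1)*(z + 2)^2*(z + 1)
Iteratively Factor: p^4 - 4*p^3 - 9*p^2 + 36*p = (p - 3)*(p^3 - p^2 - 12*p) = p*(p - 3)*(p^2 - p - 12) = p*(p - 4)*(p - 3)*(p + 3)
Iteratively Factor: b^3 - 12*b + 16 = (b - 2)*(b^2 + 2*b - 8) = (b - 2)*(b + 4)*(b - 2)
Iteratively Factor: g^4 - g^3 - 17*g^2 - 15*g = (g + 3)*(g^3 - 4*g^2 - 5*g) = (g + 1)*(g + 3)*(g^2 - 5*g) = (g - 5)*(g + 1)*(g + 3)*(g)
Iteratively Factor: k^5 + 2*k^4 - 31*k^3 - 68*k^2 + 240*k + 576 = (k + 4)*(k^4 - 2*k^3 - 23*k^2 + 24*k + 144) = (k - 4)*(k + 4)*(k^3 + 2*k^2 - 15*k - 36) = (k - 4)^2*(k + 4)*(k^2 + 6*k + 9) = (k - 4)^2*(k + 3)*(k + 4)*(k + 3)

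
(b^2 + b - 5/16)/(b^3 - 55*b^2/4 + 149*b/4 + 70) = (b - 1/4)/(b^2 - 15*b + 56)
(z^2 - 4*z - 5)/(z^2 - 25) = (z + 1)/(z + 5)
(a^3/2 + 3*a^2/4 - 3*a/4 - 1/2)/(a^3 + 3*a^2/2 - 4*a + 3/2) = (2*a^2 + 5*a + 2)/(2*(2*a^2 + 5*a - 3))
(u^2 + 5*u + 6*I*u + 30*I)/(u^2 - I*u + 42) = (u + 5)/(u - 7*I)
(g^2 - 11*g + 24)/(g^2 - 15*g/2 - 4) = 2*(g - 3)/(2*g + 1)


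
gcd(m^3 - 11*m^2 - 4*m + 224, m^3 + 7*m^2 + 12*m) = m + 4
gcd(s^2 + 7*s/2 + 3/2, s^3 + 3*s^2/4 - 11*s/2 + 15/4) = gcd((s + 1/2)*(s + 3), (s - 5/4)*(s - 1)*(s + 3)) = s + 3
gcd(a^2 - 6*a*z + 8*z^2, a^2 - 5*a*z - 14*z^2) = 1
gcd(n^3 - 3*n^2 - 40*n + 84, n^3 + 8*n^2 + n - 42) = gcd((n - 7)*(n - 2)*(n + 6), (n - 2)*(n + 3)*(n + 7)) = n - 2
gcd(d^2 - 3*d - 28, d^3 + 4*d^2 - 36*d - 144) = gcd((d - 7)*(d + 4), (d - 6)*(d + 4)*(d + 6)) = d + 4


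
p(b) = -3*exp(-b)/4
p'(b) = 3*exp(-b)/4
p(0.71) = -0.37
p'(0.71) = 0.37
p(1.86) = -0.12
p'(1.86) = 0.12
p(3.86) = -0.02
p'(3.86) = 0.02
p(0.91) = -0.30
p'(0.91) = 0.30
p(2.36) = -0.07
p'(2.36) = 0.07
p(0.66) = -0.39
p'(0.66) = 0.39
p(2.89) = -0.04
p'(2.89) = 0.04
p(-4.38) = -59.88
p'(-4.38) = 59.88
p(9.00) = 0.00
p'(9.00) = 0.00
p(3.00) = -0.04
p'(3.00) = 0.04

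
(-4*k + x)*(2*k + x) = -8*k^2 - 2*k*x + x^2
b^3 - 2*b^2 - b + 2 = (b - 2)*(b - 1)*(b + 1)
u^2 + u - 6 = (u - 2)*(u + 3)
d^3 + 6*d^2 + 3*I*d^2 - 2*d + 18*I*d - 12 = (d + 6)*(d + I)*(d + 2*I)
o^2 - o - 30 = (o - 6)*(o + 5)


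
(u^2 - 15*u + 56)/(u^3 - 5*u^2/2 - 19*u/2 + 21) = 2*(u^2 - 15*u + 56)/(2*u^3 - 5*u^2 - 19*u + 42)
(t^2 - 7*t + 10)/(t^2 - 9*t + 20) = (t - 2)/(t - 4)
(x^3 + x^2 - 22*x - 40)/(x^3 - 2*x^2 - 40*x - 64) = (x - 5)/(x - 8)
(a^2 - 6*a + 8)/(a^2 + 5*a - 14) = (a - 4)/(a + 7)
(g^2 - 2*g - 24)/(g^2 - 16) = (g - 6)/(g - 4)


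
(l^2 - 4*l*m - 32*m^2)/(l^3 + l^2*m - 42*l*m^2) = (l^2 - 4*l*m - 32*m^2)/(l*(l^2 + l*m - 42*m^2))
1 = 1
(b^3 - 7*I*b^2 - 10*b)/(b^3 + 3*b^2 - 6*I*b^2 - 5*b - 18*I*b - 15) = b*(b - 2*I)/(b^2 + b*(3 - I) - 3*I)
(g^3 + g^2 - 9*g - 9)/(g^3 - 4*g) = (g^3 + g^2 - 9*g - 9)/(g*(g^2 - 4))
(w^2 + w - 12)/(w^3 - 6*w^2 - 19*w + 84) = 1/(w - 7)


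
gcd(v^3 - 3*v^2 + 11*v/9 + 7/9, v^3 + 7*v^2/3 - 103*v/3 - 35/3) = v + 1/3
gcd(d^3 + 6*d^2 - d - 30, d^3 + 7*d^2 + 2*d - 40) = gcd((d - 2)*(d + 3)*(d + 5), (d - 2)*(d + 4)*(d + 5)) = d^2 + 3*d - 10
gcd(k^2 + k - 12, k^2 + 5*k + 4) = k + 4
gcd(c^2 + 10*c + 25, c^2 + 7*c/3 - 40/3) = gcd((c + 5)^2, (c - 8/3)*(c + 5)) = c + 5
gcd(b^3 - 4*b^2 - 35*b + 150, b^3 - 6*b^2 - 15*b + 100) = b^2 - 10*b + 25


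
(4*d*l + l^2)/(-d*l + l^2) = (-4*d - l)/(d - l)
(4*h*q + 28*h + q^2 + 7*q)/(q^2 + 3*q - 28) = (4*h + q)/(q - 4)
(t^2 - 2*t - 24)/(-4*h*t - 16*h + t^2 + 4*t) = (t - 6)/(-4*h + t)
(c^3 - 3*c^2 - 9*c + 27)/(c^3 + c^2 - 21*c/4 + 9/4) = 4*(c^2 - 6*c + 9)/(4*c^2 - 8*c + 3)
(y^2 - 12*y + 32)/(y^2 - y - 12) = (y - 8)/(y + 3)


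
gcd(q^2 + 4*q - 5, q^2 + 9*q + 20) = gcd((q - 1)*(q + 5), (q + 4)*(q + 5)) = q + 5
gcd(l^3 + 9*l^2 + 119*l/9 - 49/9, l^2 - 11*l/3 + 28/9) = 1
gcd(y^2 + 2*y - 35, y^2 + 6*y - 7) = y + 7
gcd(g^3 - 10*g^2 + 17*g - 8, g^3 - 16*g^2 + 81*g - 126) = 1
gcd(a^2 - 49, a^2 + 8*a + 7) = a + 7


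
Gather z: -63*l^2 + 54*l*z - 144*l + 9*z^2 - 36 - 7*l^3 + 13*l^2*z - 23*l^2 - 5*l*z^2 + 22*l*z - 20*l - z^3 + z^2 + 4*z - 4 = -7*l^3 - 86*l^2 - 164*l - z^3 + z^2*(10 - 5*l) + z*(13*l^2 + 76*l + 4) - 40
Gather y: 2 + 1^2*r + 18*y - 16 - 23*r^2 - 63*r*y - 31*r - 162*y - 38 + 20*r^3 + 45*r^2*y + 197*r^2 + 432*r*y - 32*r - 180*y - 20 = 20*r^3 + 174*r^2 - 62*r + y*(45*r^2 + 369*r - 324) - 72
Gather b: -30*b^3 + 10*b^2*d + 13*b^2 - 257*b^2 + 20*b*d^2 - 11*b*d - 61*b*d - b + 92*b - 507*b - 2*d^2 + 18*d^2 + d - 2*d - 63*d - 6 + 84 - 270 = -30*b^3 + b^2*(10*d - 244) + b*(20*d^2 - 72*d - 416) + 16*d^2 - 64*d - 192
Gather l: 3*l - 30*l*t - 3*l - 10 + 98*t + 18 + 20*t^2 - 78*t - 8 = -30*l*t + 20*t^2 + 20*t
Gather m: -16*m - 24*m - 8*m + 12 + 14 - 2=24 - 48*m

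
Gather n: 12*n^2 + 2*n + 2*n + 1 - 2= 12*n^2 + 4*n - 1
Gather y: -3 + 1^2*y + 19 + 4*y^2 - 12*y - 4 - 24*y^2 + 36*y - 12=-20*y^2 + 25*y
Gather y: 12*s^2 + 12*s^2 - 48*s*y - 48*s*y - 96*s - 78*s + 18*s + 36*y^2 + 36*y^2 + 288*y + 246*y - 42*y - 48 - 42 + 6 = 24*s^2 - 156*s + 72*y^2 + y*(492 - 96*s) - 84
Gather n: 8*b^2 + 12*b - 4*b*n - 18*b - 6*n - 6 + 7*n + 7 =8*b^2 - 6*b + n*(1 - 4*b) + 1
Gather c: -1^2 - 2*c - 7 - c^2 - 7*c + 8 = -c^2 - 9*c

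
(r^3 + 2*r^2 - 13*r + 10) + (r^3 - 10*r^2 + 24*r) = 2*r^3 - 8*r^2 + 11*r + 10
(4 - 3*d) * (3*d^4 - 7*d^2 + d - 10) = -9*d^5 + 12*d^4 + 21*d^3 - 31*d^2 + 34*d - 40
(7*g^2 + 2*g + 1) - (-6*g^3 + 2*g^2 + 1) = 6*g^3 + 5*g^2 + 2*g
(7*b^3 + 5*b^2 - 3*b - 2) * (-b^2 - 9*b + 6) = -7*b^5 - 68*b^4 + 59*b^2 - 12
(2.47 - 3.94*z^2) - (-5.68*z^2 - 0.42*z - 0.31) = 1.74*z^2 + 0.42*z + 2.78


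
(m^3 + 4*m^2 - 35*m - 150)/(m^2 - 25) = (m^2 - m - 30)/(m - 5)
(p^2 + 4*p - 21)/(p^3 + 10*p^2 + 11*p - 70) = (p - 3)/(p^2 + 3*p - 10)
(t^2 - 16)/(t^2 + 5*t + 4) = (t - 4)/(t + 1)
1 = 1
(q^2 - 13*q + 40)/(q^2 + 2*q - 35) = (q - 8)/(q + 7)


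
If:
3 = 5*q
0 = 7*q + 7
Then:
No Solution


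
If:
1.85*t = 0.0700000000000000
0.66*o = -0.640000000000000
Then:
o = -0.97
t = 0.04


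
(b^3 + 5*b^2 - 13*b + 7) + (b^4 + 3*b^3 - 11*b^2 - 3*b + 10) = b^4 + 4*b^3 - 6*b^2 - 16*b + 17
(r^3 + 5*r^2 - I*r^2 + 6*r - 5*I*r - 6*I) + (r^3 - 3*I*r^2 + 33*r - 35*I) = 2*r^3 + 5*r^2 - 4*I*r^2 + 39*r - 5*I*r - 41*I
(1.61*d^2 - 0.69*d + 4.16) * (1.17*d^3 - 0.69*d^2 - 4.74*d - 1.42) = 1.8837*d^5 - 1.9182*d^4 - 2.2881*d^3 - 1.886*d^2 - 18.7386*d - 5.9072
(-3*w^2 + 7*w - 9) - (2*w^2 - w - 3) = -5*w^2 + 8*w - 6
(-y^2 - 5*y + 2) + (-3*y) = -y^2 - 8*y + 2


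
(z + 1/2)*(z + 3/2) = z^2 + 2*z + 3/4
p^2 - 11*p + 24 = (p - 8)*(p - 3)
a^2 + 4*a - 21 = (a - 3)*(a + 7)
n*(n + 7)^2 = n^3 + 14*n^2 + 49*n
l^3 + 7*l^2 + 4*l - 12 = (l - 1)*(l + 2)*(l + 6)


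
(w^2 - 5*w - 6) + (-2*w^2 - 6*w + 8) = -w^2 - 11*w + 2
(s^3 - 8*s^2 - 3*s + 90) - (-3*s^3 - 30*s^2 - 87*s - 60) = 4*s^3 + 22*s^2 + 84*s + 150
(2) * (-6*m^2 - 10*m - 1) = -12*m^2 - 20*m - 2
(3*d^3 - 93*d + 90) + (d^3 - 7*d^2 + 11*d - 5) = 4*d^3 - 7*d^2 - 82*d + 85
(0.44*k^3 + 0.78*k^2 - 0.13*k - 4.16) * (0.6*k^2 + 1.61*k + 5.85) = 0.264*k^5 + 1.1764*k^4 + 3.7518*k^3 + 1.8577*k^2 - 7.4581*k - 24.336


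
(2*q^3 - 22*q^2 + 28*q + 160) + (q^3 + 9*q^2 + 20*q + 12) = 3*q^3 - 13*q^2 + 48*q + 172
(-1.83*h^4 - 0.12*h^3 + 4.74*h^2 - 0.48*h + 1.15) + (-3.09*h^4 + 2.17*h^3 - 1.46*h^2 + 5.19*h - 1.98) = -4.92*h^4 + 2.05*h^3 + 3.28*h^2 + 4.71*h - 0.83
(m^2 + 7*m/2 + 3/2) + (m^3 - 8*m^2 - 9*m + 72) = m^3 - 7*m^2 - 11*m/2 + 147/2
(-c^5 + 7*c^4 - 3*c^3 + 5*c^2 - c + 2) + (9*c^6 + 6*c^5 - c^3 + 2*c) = 9*c^6 + 5*c^5 + 7*c^4 - 4*c^3 + 5*c^2 + c + 2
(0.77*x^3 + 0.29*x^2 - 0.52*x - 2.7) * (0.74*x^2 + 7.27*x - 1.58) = 0.5698*x^5 + 5.8125*x^4 + 0.5069*x^3 - 6.2366*x^2 - 18.8074*x + 4.266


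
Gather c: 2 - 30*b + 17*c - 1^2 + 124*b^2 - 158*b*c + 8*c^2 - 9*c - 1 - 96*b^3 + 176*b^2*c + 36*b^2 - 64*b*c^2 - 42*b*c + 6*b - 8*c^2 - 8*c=-96*b^3 + 160*b^2 - 64*b*c^2 - 24*b + c*(176*b^2 - 200*b)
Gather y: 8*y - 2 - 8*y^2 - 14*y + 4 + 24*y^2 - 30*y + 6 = 16*y^2 - 36*y + 8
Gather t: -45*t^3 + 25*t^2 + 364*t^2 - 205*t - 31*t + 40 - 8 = -45*t^3 + 389*t^2 - 236*t + 32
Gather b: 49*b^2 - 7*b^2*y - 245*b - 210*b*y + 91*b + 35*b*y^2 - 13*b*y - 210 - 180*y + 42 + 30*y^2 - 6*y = b^2*(49 - 7*y) + b*(35*y^2 - 223*y - 154) + 30*y^2 - 186*y - 168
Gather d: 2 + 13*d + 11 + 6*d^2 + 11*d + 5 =6*d^2 + 24*d + 18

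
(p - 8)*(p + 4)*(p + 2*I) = p^3 - 4*p^2 + 2*I*p^2 - 32*p - 8*I*p - 64*I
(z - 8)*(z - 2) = z^2 - 10*z + 16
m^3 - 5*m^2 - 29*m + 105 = (m - 7)*(m - 3)*(m + 5)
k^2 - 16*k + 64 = (k - 8)^2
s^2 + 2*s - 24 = (s - 4)*(s + 6)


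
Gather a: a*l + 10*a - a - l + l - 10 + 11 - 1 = a*(l + 9)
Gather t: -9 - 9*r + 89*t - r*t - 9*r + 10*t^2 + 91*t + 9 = -18*r + 10*t^2 + t*(180 - r)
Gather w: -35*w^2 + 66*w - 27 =-35*w^2 + 66*w - 27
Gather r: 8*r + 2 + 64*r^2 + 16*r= 64*r^2 + 24*r + 2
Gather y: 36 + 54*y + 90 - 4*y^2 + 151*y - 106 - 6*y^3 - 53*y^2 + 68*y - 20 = -6*y^3 - 57*y^2 + 273*y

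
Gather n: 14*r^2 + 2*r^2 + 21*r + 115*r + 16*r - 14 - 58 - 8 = 16*r^2 + 152*r - 80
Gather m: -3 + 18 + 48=63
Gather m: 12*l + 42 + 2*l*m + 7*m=12*l + m*(2*l + 7) + 42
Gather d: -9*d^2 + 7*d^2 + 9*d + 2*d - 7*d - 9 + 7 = -2*d^2 + 4*d - 2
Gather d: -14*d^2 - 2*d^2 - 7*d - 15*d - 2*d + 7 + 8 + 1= -16*d^2 - 24*d + 16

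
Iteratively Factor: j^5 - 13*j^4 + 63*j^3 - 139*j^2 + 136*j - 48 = (j - 4)*(j^4 - 9*j^3 + 27*j^2 - 31*j + 12) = (j - 4)*(j - 1)*(j^3 - 8*j^2 + 19*j - 12) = (j - 4)*(j - 3)*(j - 1)*(j^2 - 5*j + 4) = (j - 4)^2*(j - 3)*(j - 1)*(j - 1)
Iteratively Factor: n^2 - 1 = (n - 1)*(n + 1)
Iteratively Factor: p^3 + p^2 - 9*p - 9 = (p + 3)*(p^2 - 2*p - 3) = (p + 1)*(p + 3)*(p - 3)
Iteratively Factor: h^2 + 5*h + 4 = (h + 4)*(h + 1)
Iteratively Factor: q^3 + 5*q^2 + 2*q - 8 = (q - 1)*(q^2 + 6*q + 8) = (q - 1)*(q + 2)*(q + 4)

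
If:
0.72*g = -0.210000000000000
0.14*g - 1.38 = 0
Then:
No Solution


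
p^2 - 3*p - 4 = (p - 4)*(p + 1)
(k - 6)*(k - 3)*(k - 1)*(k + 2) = k^4 - 8*k^3 + 7*k^2 + 36*k - 36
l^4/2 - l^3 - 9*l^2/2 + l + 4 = (l/2 + 1)*(l - 4)*(l - 1)*(l + 1)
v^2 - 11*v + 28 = (v - 7)*(v - 4)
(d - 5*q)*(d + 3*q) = d^2 - 2*d*q - 15*q^2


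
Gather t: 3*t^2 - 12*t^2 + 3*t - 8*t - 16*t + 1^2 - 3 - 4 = -9*t^2 - 21*t - 6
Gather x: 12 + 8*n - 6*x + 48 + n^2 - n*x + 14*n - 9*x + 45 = n^2 + 22*n + x*(-n - 15) + 105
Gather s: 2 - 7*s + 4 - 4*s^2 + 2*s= -4*s^2 - 5*s + 6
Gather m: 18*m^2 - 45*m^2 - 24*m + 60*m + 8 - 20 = -27*m^2 + 36*m - 12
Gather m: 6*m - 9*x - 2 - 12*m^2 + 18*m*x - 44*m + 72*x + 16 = -12*m^2 + m*(18*x - 38) + 63*x + 14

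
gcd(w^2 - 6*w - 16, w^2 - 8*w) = w - 8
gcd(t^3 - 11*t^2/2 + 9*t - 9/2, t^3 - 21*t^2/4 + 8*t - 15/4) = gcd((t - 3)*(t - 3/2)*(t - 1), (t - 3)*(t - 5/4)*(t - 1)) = t^2 - 4*t + 3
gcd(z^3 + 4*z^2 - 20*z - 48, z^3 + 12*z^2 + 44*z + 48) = z^2 + 8*z + 12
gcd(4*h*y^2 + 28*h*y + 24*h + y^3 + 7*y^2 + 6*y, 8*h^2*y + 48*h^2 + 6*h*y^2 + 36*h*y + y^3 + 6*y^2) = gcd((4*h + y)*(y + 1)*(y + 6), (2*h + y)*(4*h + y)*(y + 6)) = 4*h*y + 24*h + y^2 + 6*y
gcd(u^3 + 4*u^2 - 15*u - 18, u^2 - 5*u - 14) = 1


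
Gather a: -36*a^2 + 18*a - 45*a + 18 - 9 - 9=-36*a^2 - 27*a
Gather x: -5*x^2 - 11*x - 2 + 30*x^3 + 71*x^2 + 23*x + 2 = 30*x^3 + 66*x^2 + 12*x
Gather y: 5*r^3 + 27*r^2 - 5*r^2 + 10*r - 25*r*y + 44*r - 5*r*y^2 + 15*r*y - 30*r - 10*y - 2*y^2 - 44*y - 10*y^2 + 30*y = 5*r^3 + 22*r^2 + 24*r + y^2*(-5*r - 12) + y*(-10*r - 24)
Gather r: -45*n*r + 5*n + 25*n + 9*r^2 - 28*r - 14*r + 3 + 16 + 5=30*n + 9*r^2 + r*(-45*n - 42) + 24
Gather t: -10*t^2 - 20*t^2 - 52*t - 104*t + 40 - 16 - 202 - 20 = -30*t^2 - 156*t - 198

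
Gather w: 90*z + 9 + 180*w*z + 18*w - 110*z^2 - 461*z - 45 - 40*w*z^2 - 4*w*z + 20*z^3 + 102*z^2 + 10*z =w*(-40*z^2 + 176*z + 18) + 20*z^3 - 8*z^2 - 361*z - 36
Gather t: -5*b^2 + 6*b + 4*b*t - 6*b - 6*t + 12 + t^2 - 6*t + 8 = -5*b^2 + t^2 + t*(4*b - 12) + 20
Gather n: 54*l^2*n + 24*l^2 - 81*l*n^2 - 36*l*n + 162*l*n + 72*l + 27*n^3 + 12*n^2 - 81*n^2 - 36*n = 24*l^2 + 72*l + 27*n^3 + n^2*(-81*l - 69) + n*(54*l^2 + 126*l - 36)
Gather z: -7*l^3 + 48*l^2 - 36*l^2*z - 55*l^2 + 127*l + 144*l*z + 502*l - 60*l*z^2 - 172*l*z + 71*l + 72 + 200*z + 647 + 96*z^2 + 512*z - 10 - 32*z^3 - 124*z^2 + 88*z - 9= -7*l^3 - 7*l^2 + 700*l - 32*z^3 + z^2*(-60*l - 28) + z*(-36*l^2 - 28*l + 800) + 700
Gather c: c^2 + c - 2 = c^2 + c - 2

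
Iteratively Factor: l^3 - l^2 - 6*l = (l - 3)*(l^2 + 2*l) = l*(l - 3)*(l + 2)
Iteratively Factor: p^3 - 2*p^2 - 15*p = (p - 5)*(p^2 + 3*p) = (p - 5)*(p + 3)*(p)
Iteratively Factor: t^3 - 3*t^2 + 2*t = (t - 2)*(t^2 - t) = t*(t - 2)*(t - 1)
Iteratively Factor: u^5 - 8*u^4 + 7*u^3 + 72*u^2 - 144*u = (u)*(u^4 - 8*u^3 + 7*u^2 + 72*u - 144) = u*(u - 4)*(u^3 - 4*u^2 - 9*u + 36) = u*(u - 4)*(u + 3)*(u^2 - 7*u + 12) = u*(u - 4)*(u - 3)*(u + 3)*(u - 4)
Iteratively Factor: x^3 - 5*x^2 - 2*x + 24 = (x + 2)*(x^2 - 7*x + 12) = (x - 3)*(x + 2)*(x - 4)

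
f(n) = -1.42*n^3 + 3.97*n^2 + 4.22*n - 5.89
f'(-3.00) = -57.94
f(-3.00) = 55.52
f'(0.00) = 4.22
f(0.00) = -5.89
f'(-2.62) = -45.83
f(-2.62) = 35.84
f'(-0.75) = -4.13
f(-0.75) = -6.22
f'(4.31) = -40.69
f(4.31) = -27.64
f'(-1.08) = -9.32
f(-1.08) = -4.03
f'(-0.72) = -3.71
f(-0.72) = -6.34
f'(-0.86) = -5.76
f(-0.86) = -5.68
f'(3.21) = -14.19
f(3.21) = 1.60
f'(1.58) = 6.13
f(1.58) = 5.09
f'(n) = -4.26*n^2 + 7.94*n + 4.22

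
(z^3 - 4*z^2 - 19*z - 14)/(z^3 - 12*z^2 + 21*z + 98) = (z + 1)/(z - 7)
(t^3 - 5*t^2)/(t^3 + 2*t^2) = (t - 5)/(t + 2)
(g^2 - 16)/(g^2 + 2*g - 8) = (g - 4)/(g - 2)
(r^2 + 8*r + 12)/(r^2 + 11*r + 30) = (r + 2)/(r + 5)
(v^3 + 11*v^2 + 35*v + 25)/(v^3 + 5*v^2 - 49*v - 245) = (v^2 + 6*v + 5)/(v^2 - 49)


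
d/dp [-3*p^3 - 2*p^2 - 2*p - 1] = -9*p^2 - 4*p - 2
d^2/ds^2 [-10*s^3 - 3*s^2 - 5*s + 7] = -60*s - 6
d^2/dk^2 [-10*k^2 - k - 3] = -20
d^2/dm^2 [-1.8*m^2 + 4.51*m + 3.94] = -3.60000000000000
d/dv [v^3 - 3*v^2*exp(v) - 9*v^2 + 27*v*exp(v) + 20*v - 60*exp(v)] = -3*v^2*exp(v) + 3*v^2 + 21*v*exp(v) - 18*v - 33*exp(v) + 20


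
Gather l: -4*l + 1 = 1 - 4*l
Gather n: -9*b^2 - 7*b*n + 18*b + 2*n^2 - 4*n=-9*b^2 + 18*b + 2*n^2 + n*(-7*b - 4)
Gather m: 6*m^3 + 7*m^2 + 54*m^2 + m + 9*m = 6*m^3 + 61*m^2 + 10*m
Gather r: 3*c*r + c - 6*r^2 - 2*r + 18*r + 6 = c - 6*r^2 + r*(3*c + 16) + 6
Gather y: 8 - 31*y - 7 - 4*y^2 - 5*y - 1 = -4*y^2 - 36*y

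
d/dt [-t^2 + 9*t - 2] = 9 - 2*t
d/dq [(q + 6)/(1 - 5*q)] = 31/(5*q - 1)^2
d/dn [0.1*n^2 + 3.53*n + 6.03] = 0.2*n + 3.53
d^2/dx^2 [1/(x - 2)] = 2/(x - 2)^3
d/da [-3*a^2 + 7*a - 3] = 7 - 6*a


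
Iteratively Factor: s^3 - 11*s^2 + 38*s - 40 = (s - 4)*(s^2 - 7*s + 10) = (s - 5)*(s - 4)*(s - 2)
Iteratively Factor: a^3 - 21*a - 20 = (a + 1)*(a^2 - a - 20) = (a + 1)*(a + 4)*(a - 5)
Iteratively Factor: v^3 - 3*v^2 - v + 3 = (v + 1)*(v^2 - 4*v + 3) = (v - 3)*(v + 1)*(v - 1)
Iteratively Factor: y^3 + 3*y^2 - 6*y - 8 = (y + 4)*(y^2 - y - 2) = (y - 2)*(y + 4)*(y + 1)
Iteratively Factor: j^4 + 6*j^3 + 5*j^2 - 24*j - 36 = (j + 3)*(j^3 + 3*j^2 - 4*j - 12) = (j - 2)*(j + 3)*(j^2 + 5*j + 6) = (j - 2)*(j + 3)^2*(j + 2)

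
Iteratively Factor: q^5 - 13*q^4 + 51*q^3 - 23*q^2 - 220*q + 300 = (q - 5)*(q^4 - 8*q^3 + 11*q^2 + 32*q - 60) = (q - 5)*(q - 3)*(q^3 - 5*q^2 - 4*q + 20) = (q - 5)*(q - 3)*(q + 2)*(q^2 - 7*q + 10) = (q - 5)^2*(q - 3)*(q + 2)*(q - 2)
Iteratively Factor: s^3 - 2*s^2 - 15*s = (s - 5)*(s^2 + 3*s) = s*(s - 5)*(s + 3)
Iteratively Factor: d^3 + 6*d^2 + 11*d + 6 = (d + 3)*(d^2 + 3*d + 2) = (d + 2)*(d + 3)*(d + 1)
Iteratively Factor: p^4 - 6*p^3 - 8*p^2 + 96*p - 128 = (p - 2)*(p^3 - 4*p^2 - 16*p + 64) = (p - 4)*(p - 2)*(p^2 - 16) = (p - 4)*(p - 2)*(p + 4)*(p - 4)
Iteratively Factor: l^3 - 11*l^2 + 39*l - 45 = (l - 5)*(l^2 - 6*l + 9) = (l - 5)*(l - 3)*(l - 3)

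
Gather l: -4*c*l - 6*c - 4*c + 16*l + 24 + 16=-10*c + l*(16 - 4*c) + 40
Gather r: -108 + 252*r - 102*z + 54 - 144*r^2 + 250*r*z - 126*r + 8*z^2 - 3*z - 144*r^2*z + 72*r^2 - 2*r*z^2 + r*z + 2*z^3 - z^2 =r^2*(-144*z - 72) + r*(-2*z^2 + 251*z + 126) + 2*z^3 + 7*z^2 - 105*z - 54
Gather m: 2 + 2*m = 2*m + 2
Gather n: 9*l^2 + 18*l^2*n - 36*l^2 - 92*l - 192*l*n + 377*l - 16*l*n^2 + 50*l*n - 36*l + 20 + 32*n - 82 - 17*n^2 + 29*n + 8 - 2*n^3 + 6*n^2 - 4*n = -27*l^2 + 249*l - 2*n^3 + n^2*(-16*l - 11) + n*(18*l^2 - 142*l + 57) - 54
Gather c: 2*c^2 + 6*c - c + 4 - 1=2*c^2 + 5*c + 3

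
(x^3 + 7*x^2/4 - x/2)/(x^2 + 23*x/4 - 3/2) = x*(x + 2)/(x + 6)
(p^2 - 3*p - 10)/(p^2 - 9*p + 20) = (p + 2)/(p - 4)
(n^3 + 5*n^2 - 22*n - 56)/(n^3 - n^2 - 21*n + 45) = (n^3 + 5*n^2 - 22*n - 56)/(n^3 - n^2 - 21*n + 45)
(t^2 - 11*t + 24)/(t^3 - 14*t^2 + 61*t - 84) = (t - 8)/(t^2 - 11*t + 28)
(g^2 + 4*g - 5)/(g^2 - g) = (g + 5)/g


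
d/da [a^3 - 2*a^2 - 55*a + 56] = 3*a^2 - 4*a - 55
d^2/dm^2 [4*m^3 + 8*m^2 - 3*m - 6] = 24*m + 16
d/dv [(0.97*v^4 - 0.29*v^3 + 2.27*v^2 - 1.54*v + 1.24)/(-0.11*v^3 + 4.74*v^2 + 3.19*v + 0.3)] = (-0.1067*v^6 + 9.1956*v^5 + 8.158*v^4 - 1.025*v^3 + 14.6891*v^2 - 10.3932*v - 4.4176)/(0.0121*v^6 - 1.0428*v^5 + 21.7658*v^4 + 30.1752*v^3 + 13.0201*v^2 + 1.914*v + 0.09)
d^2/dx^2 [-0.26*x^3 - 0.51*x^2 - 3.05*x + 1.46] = -1.56*x - 1.02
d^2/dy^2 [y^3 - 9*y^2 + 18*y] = 6*y - 18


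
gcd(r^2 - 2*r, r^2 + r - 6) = r - 2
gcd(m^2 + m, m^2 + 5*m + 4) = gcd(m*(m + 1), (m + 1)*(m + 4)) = m + 1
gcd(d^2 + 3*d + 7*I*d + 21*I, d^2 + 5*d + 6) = d + 3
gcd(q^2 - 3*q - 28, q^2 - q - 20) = q + 4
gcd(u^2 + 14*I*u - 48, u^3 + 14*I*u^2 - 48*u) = u^2 + 14*I*u - 48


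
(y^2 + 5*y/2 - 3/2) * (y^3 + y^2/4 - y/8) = y^5 + 11*y^4/4 - y^3 - 11*y^2/16 + 3*y/16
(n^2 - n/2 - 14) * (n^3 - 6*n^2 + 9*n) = n^5 - 13*n^4/2 - 2*n^3 + 159*n^2/2 - 126*n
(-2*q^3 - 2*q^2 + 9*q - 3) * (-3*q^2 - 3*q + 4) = 6*q^5 + 12*q^4 - 29*q^3 - 26*q^2 + 45*q - 12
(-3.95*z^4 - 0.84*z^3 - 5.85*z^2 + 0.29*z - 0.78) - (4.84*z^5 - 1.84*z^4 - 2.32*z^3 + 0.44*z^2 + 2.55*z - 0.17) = -4.84*z^5 - 2.11*z^4 + 1.48*z^3 - 6.29*z^2 - 2.26*z - 0.61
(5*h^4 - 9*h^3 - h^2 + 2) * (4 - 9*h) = -45*h^5 + 101*h^4 - 27*h^3 - 4*h^2 - 18*h + 8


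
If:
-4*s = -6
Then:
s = 3/2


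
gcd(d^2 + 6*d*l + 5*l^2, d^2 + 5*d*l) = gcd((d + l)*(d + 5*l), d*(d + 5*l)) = d + 5*l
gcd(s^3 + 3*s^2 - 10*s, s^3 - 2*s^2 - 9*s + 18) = s - 2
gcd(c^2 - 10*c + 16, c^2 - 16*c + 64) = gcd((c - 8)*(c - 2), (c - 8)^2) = c - 8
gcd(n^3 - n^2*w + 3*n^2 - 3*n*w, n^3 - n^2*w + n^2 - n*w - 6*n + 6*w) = -n^2 + n*w - 3*n + 3*w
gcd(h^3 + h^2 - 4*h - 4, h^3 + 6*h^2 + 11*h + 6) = h^2 + 3*h + 2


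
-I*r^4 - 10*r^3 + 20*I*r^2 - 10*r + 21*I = (r - 7*I)*(r - 3*I)*(r - I)*(-I*r + 1)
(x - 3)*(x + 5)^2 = x^3 + 7*x^2 - 5*x - 75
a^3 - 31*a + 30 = (a - 5)*(a - 1)*(a + 6)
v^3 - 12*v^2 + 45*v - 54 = (v - 6)*(v - 3)^2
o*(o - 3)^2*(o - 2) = o^4 - 8*o^3 + 21*o^2 - 18*o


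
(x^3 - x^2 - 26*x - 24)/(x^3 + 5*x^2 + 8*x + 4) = (x^2 - 2*x - 24)/(x^2 + 4*x + 4)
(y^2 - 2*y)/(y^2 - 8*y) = (y - 2)/(y - 8)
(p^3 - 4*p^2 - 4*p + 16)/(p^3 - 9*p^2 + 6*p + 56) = (p - 2)/(p - 7)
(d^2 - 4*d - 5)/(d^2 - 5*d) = (d + 1)/d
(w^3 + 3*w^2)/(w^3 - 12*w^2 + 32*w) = w*(w + 3)/(w^2 - 12*w + 32)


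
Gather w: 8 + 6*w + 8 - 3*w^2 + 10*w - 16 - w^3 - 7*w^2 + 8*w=-w^3 - 10*w^2 + 24*w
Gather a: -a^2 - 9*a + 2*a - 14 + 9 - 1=-a^2 - 7*a - 6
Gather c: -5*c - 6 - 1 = -5*c - 7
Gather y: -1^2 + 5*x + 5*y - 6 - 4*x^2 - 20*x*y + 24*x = -4*x^2 + 29*x + y*(5 - 20*x) - 7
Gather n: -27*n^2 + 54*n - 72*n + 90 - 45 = -27*n^2 - 18*n + 45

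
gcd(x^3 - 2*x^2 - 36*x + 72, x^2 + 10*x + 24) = x + 6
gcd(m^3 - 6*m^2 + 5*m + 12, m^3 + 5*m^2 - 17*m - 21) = m^2 - 2*m - 3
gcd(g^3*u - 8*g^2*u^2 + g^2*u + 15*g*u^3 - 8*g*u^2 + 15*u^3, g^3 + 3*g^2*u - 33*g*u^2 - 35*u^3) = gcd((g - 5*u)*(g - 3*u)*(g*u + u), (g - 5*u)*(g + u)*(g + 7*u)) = -g + 5*u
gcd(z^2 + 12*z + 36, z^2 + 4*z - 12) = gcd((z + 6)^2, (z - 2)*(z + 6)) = z + 6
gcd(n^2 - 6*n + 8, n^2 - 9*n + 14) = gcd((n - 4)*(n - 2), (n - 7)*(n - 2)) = n - 2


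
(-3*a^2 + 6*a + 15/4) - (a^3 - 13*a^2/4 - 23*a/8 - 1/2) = -a^3 + a^2/4 + 71*a/8 + 17/4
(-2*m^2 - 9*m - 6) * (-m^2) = 2*m^4 + 9*m^3 + 6*m^2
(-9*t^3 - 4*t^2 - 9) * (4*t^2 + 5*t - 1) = -36*t^5 - 61*t^4 - 11*t^3 - 32*t^2 - 45*t + 9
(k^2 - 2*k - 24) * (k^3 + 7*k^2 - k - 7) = k^5 + 5*k^4 - 39*k^3 - 173*k^2 + 38*k + 168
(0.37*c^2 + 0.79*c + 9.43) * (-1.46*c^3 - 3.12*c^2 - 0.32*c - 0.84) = -0.5402*c^5 - 2.3078*c^4 - 16.351*c^3 - 29.9852*c^2 - 3.6812*c - 7.9212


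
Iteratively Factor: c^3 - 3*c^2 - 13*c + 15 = (c - 1)*(c^2 - 2*c - 15) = (c - 5)*(c - 1)*(c + 3)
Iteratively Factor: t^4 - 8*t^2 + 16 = (t + 2)*(t^3 - 2*t^2 - 4*t + 8) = (t - 2)*(t + 2)*(t^2 - 4) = (t - 2)*(t + 2)^2*(t - 2)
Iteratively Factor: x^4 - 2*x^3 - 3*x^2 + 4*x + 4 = (x + 1)*(x^3 - 3*x^2 + 4) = (x + 1)^2*(x^2 - 4*x + 4) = (x - 2)*(x + 1)^2*(x - 2)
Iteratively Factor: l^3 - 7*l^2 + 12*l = (l - 4)*(l^2 - 3*l) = (l - 4)*(l - 3)*(l)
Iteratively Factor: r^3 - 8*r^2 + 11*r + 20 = (r + 1)*(r^2 - 9*r + 20) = (r - 4)*(r + 1)*(r - 5)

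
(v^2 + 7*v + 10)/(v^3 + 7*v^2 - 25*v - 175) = (v + 2)/(v^2 + 2*v - 35)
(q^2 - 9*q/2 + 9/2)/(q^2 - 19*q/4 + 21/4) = 2*(2*q - 3)/(4*q - 7)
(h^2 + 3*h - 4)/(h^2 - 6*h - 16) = (-h^2 - 3*h + 4)/(-h^2 + 6*h + 16)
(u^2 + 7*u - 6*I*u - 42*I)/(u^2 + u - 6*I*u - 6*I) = (u + 7)/(u + 1)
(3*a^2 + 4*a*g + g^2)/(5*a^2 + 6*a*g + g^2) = (3*a + g)/(5*a + g)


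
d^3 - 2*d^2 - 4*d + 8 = (d - 2)^2*(d + 2)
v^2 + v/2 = v*(v + 1/2)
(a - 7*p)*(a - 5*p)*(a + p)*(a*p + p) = a^4*p - 11*a^3*p^2 + a^3*p + 23*a^2*p^3 - 11*a^2*p^2 + 35*a*p^4 + 23*a*p^3 + 35*p^4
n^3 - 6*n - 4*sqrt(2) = (n - 2*sqrt(2))*(n + sqrt(2))^2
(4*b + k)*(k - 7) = 4*b*k - 28*b + k^2 - 7*k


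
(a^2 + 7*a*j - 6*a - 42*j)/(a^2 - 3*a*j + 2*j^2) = (a^2 + 7*a*j - 6*a - 42*j)/(a^2 - 3*a*j + 2*j^2)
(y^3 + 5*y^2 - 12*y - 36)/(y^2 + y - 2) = (y^2 + 3*y - 18)/(y - 1)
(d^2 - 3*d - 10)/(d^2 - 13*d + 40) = (d + 2)/(d - 8)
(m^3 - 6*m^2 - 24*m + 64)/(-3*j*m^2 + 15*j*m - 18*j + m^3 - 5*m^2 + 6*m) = (-m^2 + 4*m + 32)/(3*j*m - 9*j - m^2 + 3*m)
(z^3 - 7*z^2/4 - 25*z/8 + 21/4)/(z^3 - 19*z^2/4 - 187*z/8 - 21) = (2*z^2 - 7*z + 6)/(2*z^2 - 13*z - 24)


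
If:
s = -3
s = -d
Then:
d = 3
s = -3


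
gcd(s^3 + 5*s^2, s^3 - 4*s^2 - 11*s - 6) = 1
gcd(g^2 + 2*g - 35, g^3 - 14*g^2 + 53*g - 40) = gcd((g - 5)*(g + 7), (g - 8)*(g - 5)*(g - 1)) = g - 5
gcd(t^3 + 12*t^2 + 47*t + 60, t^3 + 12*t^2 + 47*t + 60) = t^3 + 12*t^2 + 47*t + 60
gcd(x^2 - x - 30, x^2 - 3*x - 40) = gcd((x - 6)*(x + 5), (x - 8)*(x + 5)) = x + 5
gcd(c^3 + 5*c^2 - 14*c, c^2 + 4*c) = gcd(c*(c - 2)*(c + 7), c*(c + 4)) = c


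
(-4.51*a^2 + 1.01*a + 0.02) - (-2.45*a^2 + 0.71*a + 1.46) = -2.06*a^2 + 0.3*a - 1.44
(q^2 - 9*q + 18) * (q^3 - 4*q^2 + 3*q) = q^5 - 13*q^4 + 57*q^3 - 99*q^2 + 54*q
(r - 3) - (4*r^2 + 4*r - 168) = -4*r^2 - 3*r + 165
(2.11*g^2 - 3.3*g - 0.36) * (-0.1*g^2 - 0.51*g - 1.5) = -0.211*g^4 - 0.7461*g^3 - 1.446*g^2 + 5.1336*g + 0.54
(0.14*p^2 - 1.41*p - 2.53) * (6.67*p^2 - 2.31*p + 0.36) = 0.9338*p^4 - 9.7281*p^3 - 13.5676*p^2 + 5.3367*p - 0.9108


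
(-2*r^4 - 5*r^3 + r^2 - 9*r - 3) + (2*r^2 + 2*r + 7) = -2*r^4 - 5*r^3 + 3*r^2 - 7*r + 4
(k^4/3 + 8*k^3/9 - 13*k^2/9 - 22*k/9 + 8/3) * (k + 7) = k^5/3 + 29*k^4/9 + 43*k^3/9 - 113*k^2/9 - 130*k/9 + 56/3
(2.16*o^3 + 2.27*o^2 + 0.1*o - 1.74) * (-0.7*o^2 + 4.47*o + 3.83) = -1.512*o^5 + 8.0662*o^4 + 18.3497*o^3 + 10.3591*o^2 - 7.3948*o - 6.6642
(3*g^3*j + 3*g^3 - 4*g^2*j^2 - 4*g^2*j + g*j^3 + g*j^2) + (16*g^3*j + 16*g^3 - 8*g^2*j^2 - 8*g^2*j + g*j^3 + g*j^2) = 19*g^3*j + 19*g^3 - 12*g^2*j^2 - 12*g^2*j + 2*g*j^3 + 2*g*j^2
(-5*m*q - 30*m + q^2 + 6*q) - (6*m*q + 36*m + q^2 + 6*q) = -11*m*q - 66*m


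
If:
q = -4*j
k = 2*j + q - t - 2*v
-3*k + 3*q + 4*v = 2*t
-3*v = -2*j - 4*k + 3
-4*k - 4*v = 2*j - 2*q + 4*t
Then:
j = -6/31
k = 24/31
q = 24/31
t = -6/31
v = -3/31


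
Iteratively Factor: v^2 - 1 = (v + 1)*(v - 1)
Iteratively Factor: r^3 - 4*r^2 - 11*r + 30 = (r - 5)*(r^2 + r - 6) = (r - 5)*(r + 3)*(r - 2)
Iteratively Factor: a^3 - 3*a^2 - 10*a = (a - 5)*(a^2 + 2*a) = a*(a - 5)*(a + 2)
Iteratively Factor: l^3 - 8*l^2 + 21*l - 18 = (l - 3)*(l^2 - 5*l + 6) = (l - 3)^2*(l - 2)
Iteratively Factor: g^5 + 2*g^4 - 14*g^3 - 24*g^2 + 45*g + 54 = (g + 3)*(g^4 - g^3 - 11*g^2 + 9*g + 18) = (g - 2)*(g + 3)*(g^3 + g^2 - 9*g - 9) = (g - 3)*(g - 2)*(g + 3)*(g^2 + 4*g + 3) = (g - 3)*(g - 2)*(g + 3)^2*(g + 1)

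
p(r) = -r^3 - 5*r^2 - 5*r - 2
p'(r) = -3*r^2 - 10*r - 5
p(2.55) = -63.84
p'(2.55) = -50.01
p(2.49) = -60.89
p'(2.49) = -48.50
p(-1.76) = -3.24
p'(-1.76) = 3.31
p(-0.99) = -0.98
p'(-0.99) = 1.96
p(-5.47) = 39.41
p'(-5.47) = -40.06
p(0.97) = -12.47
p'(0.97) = -17.52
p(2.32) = -53.00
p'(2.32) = -44.35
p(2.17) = -46.61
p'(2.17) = -40.83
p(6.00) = -428.00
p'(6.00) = -173.00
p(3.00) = -89.00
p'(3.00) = -62.00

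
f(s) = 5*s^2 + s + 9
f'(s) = 10*s + 1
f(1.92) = 29.35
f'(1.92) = 20.20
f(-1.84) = 24.09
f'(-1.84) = -17.40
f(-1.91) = 25.33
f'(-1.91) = -18.10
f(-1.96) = 26.25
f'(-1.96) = -18.60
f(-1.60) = 20.20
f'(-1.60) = -15.00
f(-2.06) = 28.16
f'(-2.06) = -19.60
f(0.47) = 10.57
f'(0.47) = 5.70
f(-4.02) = 85.78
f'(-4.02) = -39.20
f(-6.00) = 183.00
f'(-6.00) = -59.00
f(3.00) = 57.00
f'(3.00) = 31.00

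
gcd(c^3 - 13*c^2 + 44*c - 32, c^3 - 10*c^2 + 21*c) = 1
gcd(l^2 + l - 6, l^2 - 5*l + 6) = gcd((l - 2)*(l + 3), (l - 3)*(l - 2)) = l - 2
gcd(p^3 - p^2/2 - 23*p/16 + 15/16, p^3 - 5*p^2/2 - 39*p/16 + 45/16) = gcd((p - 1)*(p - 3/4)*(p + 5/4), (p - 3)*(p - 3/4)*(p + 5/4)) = p^2 + p/2 - 15/16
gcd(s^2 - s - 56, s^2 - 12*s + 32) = s - 8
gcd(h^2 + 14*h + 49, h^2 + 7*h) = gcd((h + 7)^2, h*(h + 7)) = h + 7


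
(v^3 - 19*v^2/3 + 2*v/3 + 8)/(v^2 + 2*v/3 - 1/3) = (3*v^2 - 22*v + 24)/(3*v - 1)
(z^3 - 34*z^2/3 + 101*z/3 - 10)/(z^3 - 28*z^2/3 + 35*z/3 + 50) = (3*z - 1)/(3*z + 5)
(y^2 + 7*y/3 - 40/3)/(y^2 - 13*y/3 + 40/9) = 3*(y + 5)/(3*y - 5)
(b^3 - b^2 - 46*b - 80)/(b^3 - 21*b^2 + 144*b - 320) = (b^2 + 7*b + 10)/(b^2 - 13*b + 40)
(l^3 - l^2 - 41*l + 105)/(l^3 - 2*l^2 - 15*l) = (l^2 + 4*l - 21)/(l*(l + 3))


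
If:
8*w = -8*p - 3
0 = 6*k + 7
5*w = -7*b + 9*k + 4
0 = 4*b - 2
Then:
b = 1/2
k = -7/6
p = 13/8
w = -2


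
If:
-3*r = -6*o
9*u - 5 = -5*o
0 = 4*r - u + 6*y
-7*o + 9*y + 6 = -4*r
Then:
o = 41/71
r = 82/71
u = 50/213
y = -467/639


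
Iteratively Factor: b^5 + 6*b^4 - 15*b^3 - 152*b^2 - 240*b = (b + 4)*(b^4 + 2*b^3 - 23*b^2 - 60*b) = (b + 3)*(b + 4)*(b^3 - b^2 - 20*b) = b*(b + 3)*(b + 4)*(b^2 - b - 20) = b*(b - 5)*(b + 3)*(b + 4)*(b + 4)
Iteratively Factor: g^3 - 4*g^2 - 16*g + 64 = (g - 4)*(g^2 - 16) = (g - 4)^2*(g + 4)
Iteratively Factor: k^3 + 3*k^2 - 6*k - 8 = (k + 1)*(k^2 + 2*k - 8) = (k + 1)*(k + 4)*(k - 2)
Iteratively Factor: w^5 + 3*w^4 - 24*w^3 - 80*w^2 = (w)*(w^4 + 3*w^3 - 24*w^2 - 80*w) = w*(w + 4)*(w^3 - w^2 - 20*w) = w^2*(w + 4)*(w^2 - w - 20) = w^2*(w + 4)^2*(w - 5)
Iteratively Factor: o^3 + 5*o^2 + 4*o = (o)*(o^2 + 5*o + 4) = o*(o + 4)*(o + 1)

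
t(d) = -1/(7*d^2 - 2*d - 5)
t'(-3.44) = -0.01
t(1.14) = -0.55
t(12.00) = 0.00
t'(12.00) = 0.00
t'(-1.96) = -0.04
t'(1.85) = 0.10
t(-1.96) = -0.04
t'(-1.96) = -0.04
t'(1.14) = 4.23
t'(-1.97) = -0.04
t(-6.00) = 0.00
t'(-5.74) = -0.00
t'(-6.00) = 0.00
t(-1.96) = -0.04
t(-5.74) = -0.00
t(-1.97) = -0.04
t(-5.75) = -0.00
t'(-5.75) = -0.00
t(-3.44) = -0.01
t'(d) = -(2 - 14*d)/(7*d^2 - 2*d - 5)^2 = 2*(7*d - 1)/(-7*d^2 + 2*d + 5)^2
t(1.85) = -0.07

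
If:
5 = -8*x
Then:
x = -5/8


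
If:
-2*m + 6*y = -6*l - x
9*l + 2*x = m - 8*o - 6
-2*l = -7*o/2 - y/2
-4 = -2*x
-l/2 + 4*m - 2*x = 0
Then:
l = -216/349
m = 322/349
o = -153/349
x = 2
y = 207/349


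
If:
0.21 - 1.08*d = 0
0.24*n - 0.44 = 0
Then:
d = 0.19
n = 1.83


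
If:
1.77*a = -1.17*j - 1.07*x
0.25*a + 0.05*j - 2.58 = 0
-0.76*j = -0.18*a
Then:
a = 9.85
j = 2.33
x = -18.85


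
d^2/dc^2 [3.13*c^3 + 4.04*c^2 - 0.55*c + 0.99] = 18.78*c + 8.08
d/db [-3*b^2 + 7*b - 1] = 7 - 6*b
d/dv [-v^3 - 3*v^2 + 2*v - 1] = -3*v^2 - 6*v + 2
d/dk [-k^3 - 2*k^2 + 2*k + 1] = -3*k^2 - 4*k + 2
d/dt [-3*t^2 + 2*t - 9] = 2 - 6*t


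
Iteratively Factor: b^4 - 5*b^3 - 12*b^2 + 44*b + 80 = (b - 4)*(b^3 - b^2 - 16*b - 20) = (b - 4)*(b + 2)*(b^2 - 3*b - 10) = (b - 5)*(b - 4)*(b + 2)*(b + 2)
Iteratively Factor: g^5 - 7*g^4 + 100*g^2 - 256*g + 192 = (g - 2)*(g^4 - 5*g^3 - 10*g^2 + 80*g - 96) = (g - 2)^2*(g^3 - 3*g^2 - 16*g + 48) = (g - 3)*(g - 2)^2*(g^2 - 16) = (g - 4)*(g - 3)*(g - 2)^2*(g + 4)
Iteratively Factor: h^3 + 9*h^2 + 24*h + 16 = (h + 4)*(h^2 + 5*h + 4) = (h + 1)*(h + 4)*(h + 4)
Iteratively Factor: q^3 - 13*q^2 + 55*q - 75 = (q - 5)*(q^2 - 8*q + 15) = (q - 5)*(q - 3)*(q - 5)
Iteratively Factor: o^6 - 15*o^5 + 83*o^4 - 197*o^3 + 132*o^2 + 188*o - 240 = (o - 2)*(o^5 - 13*o^4 + 57*o^3 - 83*o^2 - 34*o + 120) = (o - 2)*(o + 1)*(o^4 - 14*o^3 + 71*o^2 - 154*o + 120) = (o - 4)*(o - 2)*(o + 1)*(o^3 - 10*o^2 + 31*o - 30) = (o - 4)*(o - 3)*(o - 2)*(o + 1)*(o^2 - 7*o + 10) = (o - 5)*(o - 4)*(o - 3)*(o - 2)*(o + 1)*(o - 2)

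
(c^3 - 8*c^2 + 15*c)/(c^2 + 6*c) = (c^2 - 8*c + 15)/(c + 6)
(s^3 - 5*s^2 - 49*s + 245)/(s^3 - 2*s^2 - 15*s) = (s^2 - 49)/(s*(s + 3))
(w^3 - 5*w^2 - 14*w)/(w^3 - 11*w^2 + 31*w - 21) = w*(w + 2)/(w^2 - 4*w + 3)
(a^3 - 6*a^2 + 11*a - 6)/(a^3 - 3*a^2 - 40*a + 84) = (a^2 - 4*a + 3)/(a^2 - a - 42)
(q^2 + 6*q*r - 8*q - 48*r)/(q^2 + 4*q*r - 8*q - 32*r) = (q + 6*r)/(q + 4*r)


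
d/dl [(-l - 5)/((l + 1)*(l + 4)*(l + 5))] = (2*l + 5)/((l + 1)^2*(l + 4)^2)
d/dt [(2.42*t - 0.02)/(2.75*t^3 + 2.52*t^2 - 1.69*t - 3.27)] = (-13.31*t^3 - 5.9334*t^2 + 0.1008*t - 7.9472)/(7.5625*t^6 + 13.86*t^5 - 2.9446*t^4 - 26.5026*t^3 - 13.6247*t^2 + 11.0526*t + 10.6929)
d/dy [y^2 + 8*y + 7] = 2*y + 8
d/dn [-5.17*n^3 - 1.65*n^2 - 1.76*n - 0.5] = -15.51*n^2 - 3.3*n - 1.76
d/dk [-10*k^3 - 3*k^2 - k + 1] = -30*k^2 - 6*k - 1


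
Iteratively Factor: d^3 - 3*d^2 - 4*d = (d - 4)*(d^2 + d) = (d - 4)*(d + 1)*(d)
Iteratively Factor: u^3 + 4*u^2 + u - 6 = (u - 1)*(u^2 + 5*u + 6) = (u - 1)*(u + 3)*(u + 2)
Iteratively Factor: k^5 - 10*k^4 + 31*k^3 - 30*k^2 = (k - 5)*(k^4 - 5*k^3 + 6*k^2) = (k - 5)*(k - 2)*(k^3 - 3*k^2) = (k - 5)*(k - 3)*(k - 2)*(k^2) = k*(k - 5)*(k - 3)*(k - 2)*(k)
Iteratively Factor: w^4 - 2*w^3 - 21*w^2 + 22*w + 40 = (w - 2)*(w^3 - 21*w - 20) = (w - 2)*(w + 4)*(w^2 - 4*w - 5) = (w - 2)*(w + 1)*(w + 4)*(w - 5)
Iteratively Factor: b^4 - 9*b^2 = (b)*(b^3 - 9*b) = b*(b + 3)*(b^2 - 3*b) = b*(b - 3)*(b + 3)*(b)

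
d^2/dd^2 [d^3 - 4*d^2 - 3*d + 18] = 6*d - 8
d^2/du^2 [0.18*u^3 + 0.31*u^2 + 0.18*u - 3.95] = 1.08*u + 0.62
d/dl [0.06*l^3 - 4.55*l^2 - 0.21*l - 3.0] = 0.18*l^2 - 9.1*l - 0.21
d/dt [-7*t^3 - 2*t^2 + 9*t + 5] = -21*t^2 - 4*t + 9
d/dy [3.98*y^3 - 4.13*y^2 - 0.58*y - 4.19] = 11.94*y^2 - 8.26*y - 0.58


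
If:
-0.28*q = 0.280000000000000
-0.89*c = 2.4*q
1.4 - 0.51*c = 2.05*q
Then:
No Solution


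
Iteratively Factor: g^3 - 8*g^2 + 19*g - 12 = (g - 4)*(g^2 - 4*g + 3) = (g - 4)*(g - 3)*(g - 1)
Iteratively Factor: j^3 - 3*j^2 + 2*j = (j - 2)*(j^2 - j) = (j - 2)*(j - 1)*(j)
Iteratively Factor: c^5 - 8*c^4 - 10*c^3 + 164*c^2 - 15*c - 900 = (c + 3)*(c^4 - 11*c^3 + 23*c^2 + 95*c - 300) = (c - 5)*(c + 3)*(c^3 - 6*c^2 - 7*c + 60) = (c - 5)^2*(c + 3)*(c^2 - c - 12) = (c - 5)^2*(c + 3)^2*(c - 4)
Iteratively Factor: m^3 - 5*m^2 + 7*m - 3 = (m - 1)*(m^2 - 4*m + 3) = (m - 1)^2*(m - 3)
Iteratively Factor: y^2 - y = (y - 1)*(y)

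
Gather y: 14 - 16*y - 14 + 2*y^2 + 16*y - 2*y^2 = 0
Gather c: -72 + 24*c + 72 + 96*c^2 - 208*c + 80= 96*c^2 - 184*c + 80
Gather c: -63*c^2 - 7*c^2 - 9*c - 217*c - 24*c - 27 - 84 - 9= -70*c^2 - 250*c - 120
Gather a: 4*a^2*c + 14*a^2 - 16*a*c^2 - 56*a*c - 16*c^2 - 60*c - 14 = a^2*(4*c + 14) + a*(-16*c^2 - 56*c) - 16*c^2 - 60*c - 14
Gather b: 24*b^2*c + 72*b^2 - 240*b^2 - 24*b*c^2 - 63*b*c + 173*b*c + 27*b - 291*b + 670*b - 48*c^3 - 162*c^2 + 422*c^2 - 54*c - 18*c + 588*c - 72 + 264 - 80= b^2*(24*c - 168) + b*(-24*c^2 + 110*c + 406) - 48*c^3 + 260*c^2 + 516*c + 112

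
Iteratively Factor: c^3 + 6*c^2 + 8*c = (c)*(c^2 + 6*c + 8) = c*(c + 4)*(c + 2)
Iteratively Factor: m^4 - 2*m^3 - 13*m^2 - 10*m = (m + 2)*(m^3 - 4*m^2 - 5*m) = m*(m + 2)*(m^2 - 4*m - 5) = m*(m + 1)*(m + 2)*(m - 5)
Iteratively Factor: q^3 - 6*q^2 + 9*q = (q - 3)*(q^2 - 3*q) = q*(q - 3)*(q - 3)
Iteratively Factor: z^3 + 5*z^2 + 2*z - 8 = (z + 2)*(z^2 + 3*z - 4) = (z - 1)*(z + 2)*(z + 4)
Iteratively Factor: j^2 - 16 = (j + 4)*(j - 4)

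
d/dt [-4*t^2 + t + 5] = 1 - 8*t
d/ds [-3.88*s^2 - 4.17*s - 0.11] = -7.76*s - 4.17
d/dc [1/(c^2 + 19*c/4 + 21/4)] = 4*(-8*c - 19)/(4*c^2 + 19*c + 21)^2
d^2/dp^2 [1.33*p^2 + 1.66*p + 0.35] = 2.66000000000000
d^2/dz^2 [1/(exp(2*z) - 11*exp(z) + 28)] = ((11 - 4*exp(z))*(exp(2*z) - 11*exp(z) + 28) + 2*(2*exp(z) - 11)^2*exp(z))*exp(z)/(exp(2*z) - 11*exp(z) + 28)^3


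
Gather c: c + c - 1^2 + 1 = 2*c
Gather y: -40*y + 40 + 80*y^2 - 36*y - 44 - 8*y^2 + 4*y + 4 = 72*y^2 - 72*y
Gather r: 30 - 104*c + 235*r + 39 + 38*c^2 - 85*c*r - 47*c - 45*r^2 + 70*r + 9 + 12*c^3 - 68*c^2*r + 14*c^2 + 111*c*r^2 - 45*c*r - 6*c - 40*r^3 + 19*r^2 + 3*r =12*c^3 + 52*c^2 - 157*c - 40*r^3 + r^2*(111*c - 26) + r*(-68*c^2 - 130*c + 308) + 78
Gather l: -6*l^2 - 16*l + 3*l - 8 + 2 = -6*l^2 - 13*l - 6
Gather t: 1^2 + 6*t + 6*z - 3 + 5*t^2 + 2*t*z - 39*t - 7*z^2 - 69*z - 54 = 5*t^2 + t*(2*z - 33) - 7*z^2 - 63*z - 56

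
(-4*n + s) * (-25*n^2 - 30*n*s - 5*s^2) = 100*n^3 + 95*n^2*s - 10*n*s^2 - 5*s^3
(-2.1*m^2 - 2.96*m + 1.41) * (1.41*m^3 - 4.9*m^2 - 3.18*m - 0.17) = -2.961*m^5 + 6.1164*m^4 + 23.1701*m^3 + 2.8608*m^2 - 3.9806*m - 0.2397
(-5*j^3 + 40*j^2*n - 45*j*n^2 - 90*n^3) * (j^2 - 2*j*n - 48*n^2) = -5*j^5 + 50*j^4*n + 115*j^3*n^2 - 1920*j^2*n^3 + 2340*j*n^4 + 4320*n^5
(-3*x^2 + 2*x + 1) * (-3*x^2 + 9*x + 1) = 9*x^4 - 33*x^3 + 12*x^2 + 11*x + 1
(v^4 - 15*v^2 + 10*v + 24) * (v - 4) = v^5 - 4*v^4 - 15*v^3 + 70*v^2 - 16*v - 96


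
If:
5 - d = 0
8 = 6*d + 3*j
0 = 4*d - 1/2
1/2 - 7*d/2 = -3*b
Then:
No Solution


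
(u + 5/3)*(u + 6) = u^2 + 23*u/3 + 10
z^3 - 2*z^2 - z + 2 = (z - 2)*(z - 1)*(z + 1)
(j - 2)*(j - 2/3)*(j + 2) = j^3 - 2*j^2/3 - 4*j + 8/3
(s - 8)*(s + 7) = s^2 - s - 56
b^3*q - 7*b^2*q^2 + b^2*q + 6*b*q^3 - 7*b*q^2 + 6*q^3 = (b - 6*q)*(b - q)*(b*q + q)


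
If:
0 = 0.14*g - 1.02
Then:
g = 7.29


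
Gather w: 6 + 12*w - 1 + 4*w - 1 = 16*w + 4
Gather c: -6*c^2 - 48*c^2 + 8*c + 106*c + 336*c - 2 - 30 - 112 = -54*c^2 + 450*c - 144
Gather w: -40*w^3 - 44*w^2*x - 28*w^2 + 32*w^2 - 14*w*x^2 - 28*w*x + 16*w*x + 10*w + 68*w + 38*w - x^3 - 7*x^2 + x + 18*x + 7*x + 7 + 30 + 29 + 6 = -40*w^3 + w^2*(4 - 44*x) + w*(-14*x^2 - 12*x + 116) - x^3 - 7*x^2 + 26*x + 72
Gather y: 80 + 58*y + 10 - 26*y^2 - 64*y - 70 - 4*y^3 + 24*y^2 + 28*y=-4*y^3 - 2*y^2 + 22*y + 20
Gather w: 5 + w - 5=w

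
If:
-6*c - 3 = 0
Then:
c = -1/2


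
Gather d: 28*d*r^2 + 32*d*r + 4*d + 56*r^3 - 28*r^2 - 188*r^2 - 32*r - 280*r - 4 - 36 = d*(28*r^2 + 32*r + 4) + 56*r^3 - 216*r^2 - 312*r - 40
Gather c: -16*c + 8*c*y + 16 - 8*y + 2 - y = c*(8*y - 16) - 9*y + 18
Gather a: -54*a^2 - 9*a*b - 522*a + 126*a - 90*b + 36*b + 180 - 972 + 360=-54*a^2 + a*(-9*b - 396) - 54*b - 432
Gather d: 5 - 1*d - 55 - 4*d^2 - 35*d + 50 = -4*d^2 - 36*d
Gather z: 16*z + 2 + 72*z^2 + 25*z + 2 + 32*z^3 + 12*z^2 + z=32*z^3 + 84*z^2 + 42*z + 4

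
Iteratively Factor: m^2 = (m)*(m)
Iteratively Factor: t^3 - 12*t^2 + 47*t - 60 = (t - 4)*(t^2 - 8*t + 15) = (t - 4)*(t - 3)*(t - 5)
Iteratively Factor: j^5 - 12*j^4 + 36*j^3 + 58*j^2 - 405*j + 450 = (j + 3)*(j^4 - 15*j^3 + 81*j^2 - 185*j + 150) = (j - 3)*(j + 3)*(j^3 - 12*j^2 + 45*j - 50) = (j - 3)*(j - 2)*(j + 3)*(j^2 - 10*j + 25) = (j - 5)*(j - 3)*(j - 2)*(j + 3)*(j - 5)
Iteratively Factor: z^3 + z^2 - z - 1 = (z + 1)*(z^2 - 1) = (z + 1)^2*(z - 1)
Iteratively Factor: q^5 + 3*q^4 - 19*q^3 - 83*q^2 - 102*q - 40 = (q + 2)*(q^4 + q^3 - 21*q^2 - 41*q - 20) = (q + 2)*(q + 4)*(q^3 - 3*q^2 - 9*q - 5) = (q + 1)*(q + 2)*(q + 4)*(q^2 - 4*q - 5) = (q - 5)*(q + 1)*(q + 2)*(q + 4)*(q + 1)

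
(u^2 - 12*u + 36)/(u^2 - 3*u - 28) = (-u^2 + 12*u - 36)/(-u^2 + 3*u + 28)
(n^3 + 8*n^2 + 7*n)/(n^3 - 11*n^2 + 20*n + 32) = n*(n + 7)/(n^2 - 12*n + 32)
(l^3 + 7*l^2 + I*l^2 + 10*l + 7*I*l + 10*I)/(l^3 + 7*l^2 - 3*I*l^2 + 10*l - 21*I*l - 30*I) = (l + I)/(l - 3*I)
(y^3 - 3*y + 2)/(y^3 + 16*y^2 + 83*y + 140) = (y^3 - 3*y + 2)/(y^3 + 16*y^2 + 83*y + 140)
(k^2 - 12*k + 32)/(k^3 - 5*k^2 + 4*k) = (k - 8)/(k*(k - 1))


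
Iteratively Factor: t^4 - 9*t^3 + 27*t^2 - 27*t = (t - 3)*(t^3 - 6*t^2 + 9*t) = (t - 3)^2*(t^2 - 3*t) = t*(t - 3)^2*(t - 3)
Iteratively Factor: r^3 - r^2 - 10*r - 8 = (r - 4)*(r^2 + 3*r + 2) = (r - 4)*(r + 2)*(r + 1)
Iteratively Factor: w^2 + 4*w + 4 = (w + 2)*(w + 2)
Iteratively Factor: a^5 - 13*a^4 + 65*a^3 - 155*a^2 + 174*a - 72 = (a - 2)*(a^4 - 11*a^3 + 43*a^2 - 69*a + 36) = (a - 3)*(a - 2)*(a^3 - 8*a^2 + 19*a - 12) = (a - 4)*(a - 3)*(a - 2)*(a^2 - 4*a + 3) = (a - 4)*(a - 3)^2*(a - 2)*(a - 1)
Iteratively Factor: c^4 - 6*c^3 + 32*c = (c + 2)*(c^3 - 8*c^2 + 16*c) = (c - 4)*(c + 2)*(c^2 - 4*c) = (c - 4)^2*(c + 2)*(c)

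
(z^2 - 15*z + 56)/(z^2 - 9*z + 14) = (z - 8)/(z - 2)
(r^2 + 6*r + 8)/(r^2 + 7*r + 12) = (r + 2)/(r + 3)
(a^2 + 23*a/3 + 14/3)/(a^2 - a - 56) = (a + 2/3)/(a - 8)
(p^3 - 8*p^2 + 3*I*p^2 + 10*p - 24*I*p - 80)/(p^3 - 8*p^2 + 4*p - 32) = (p + 5*I)/(p + 2*I)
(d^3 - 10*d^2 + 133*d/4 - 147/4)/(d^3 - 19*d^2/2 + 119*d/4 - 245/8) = 2*(d - 3)/(2*d - 5)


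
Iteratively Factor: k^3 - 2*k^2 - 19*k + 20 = (k + 4)*(k^2 - 6*k + 5) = (k - 5)*(k + 4)*(k - 1)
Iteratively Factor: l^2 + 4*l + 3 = (l + 1)*(l + 3)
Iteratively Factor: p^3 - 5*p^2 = (p - 5)*(p^2) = p*(p - 5)*(p)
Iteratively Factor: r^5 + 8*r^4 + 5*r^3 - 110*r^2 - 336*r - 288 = (r + 3)*(r^4 + 5*r^3 - 10*r^2 - 80*r - 96) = (r - 4)*(r + 3)*(r^3 + 9*r^2 + 26*r + 24) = (r - 4)*(r + 2)*(r + 3)*(r^2 + 7*r + 12) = (r - 4)*(r + 2)*(r + 3)^2*(r + 4)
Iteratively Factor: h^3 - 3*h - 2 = (h - 2)*(h^2 + 2*h + 1) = (h - 2)*(h + 1)*(h + 1)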